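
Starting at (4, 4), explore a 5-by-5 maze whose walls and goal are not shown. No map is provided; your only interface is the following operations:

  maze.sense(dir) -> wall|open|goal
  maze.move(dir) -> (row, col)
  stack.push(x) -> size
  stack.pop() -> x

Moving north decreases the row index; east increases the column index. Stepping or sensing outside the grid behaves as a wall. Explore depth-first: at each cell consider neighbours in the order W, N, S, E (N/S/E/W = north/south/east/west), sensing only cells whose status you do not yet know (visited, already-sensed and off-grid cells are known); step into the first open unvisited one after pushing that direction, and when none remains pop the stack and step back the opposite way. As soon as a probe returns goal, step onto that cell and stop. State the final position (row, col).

Do: maze.sense[dir=west]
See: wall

Do: maze.sense[dir=north]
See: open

Do: stack.push[x=north]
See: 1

Do: maze.move[dir=north]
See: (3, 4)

Do: maze.sense[dir=west]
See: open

Do: stack.push[x=west]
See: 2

Do: maze.move[dir=west]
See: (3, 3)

Do: maze.sense[dir=west]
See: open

Do: stack.push[x=west]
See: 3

Do: maze.move[dir=west]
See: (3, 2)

Do: maze.sense[dir=west]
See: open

Do: stack.push[x=west]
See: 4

Do: maze.move[dir=west]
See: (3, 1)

Do: maze.sense[dir=west]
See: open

Do: stack.push[x=west]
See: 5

Do: maze.move[dir=west]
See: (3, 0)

Do: maze.sense[dir=north]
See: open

Do: stack.push[x=north]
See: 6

Do: maze.move[dir=north]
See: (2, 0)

Do: maze.sense[dir=north]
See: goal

Do: maze.move[dir=north]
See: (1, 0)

Answer: (1, 0)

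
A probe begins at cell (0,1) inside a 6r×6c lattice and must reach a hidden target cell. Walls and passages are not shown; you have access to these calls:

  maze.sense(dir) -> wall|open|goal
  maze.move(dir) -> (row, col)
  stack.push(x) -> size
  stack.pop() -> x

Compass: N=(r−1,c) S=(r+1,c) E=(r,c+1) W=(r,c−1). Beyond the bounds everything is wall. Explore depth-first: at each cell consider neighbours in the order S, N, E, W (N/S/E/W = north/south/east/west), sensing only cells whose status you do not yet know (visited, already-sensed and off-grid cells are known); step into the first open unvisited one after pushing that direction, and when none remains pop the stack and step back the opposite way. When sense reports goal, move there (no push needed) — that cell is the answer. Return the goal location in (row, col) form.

[in] maze.sense dir='south'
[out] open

[in] stack.push x='south'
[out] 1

[in] maze.move dir='south'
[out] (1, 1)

[in] maze.sense dir='south'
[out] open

[in] stack.push x='south'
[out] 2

[in] maze.move dir='south'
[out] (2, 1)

[in] maze.sense dir='south'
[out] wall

[in] maze.sense dir='east'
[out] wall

[in] maze.sense dir='west'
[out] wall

[in] stack.pop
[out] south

[in] maze.move dir='north'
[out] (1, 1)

[in] maze.sense dir='east'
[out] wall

[in] maze.sense dir='west'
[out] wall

[in] stack.pop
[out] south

[in] maze.move dir='north'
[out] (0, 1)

[in] maze.sense dir='east'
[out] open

[in] stack.push x='east'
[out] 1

[in] maze.move dir='east'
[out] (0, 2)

[in] maze.sense dir='east'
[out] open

[in] stack.push x='east'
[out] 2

[in] maze.move dir='east'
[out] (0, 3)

[in] maze.sense dir='south'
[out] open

[in] stack.push x='south'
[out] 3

[in] maze.move dir='south'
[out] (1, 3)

[in] maze.sense dir='south'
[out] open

[in] stack.push x='south'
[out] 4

[in] maze.move dir='south'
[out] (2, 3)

[in] maze.sense dir='south'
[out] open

[in] stack.push x='south'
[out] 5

[in] maze.move dir='south'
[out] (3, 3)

[in] maze.sense dir='south'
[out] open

[in] stack.push x='south'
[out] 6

[in] maze.move dir='south'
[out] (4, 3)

[in] maze.sense dir='south'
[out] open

[in] stack.push x='south'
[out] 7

[in] maze.move dir='south'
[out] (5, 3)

[in] maze.sense dir='east'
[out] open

[in] stack.push x='east'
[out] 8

[in] maze.move dir='east'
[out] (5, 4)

[in] maze.sense dir='north'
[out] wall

[in] maze.sense dir='east'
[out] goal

[in] maze.move dir='east'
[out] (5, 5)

Answer: (5, 5)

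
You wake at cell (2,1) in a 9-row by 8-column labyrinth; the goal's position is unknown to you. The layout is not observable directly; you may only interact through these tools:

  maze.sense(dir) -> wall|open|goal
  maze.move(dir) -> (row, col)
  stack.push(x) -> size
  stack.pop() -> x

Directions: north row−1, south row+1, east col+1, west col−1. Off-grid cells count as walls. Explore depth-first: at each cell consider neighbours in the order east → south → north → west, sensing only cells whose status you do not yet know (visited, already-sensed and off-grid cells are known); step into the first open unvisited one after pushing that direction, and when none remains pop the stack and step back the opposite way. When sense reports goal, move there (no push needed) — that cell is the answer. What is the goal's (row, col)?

;; sense(dir='east') -> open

;; push(x='east') -> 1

;; move(dir='east') -> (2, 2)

;; sense(dir='east') -> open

;; push(x='east') -> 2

;; move(dir='east') -> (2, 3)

;; sense(dir='east') -> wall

;; sense(dir='south') -> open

;; push(x='south') -> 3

;; move(dir='south') -> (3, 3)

;; sense(dir='east') -> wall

;; sense(dir='south') -> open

;; push(x='south') -> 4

;; move(dir='south') -> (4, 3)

;; sense(dir='east') -> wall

;; sense(dir='south') -> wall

;; sense(dir='west') -> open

;; push(x='west') -> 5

;; move(dir='west') -> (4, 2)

;; sense(dir='south') -> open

;; push(x='south') -> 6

;; move(dir='south') -> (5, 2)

;; sense(dir='south') -> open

;; push(x='south') -> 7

;; move(dir='south') -> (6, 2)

;; sense(dir='east') -> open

;; push(x='east') -> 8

;; move(dir='east') -> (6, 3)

;; sense(dir='east') -> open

;; push(x='east') -> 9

;; move(dir='east') -> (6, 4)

;; sense(dir='east') -> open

;; push(x='east') -> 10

;; move(dir='east') -> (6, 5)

;; sense(dir='east') -> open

;; push(x='east') -> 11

;; move(dir='east') -> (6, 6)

;; sense(dir='east') -> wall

;; sense(dir='south') -> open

;; push(x='south') -> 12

;; move(dir='south') -> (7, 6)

;; sense(dir='east') -> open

;; push(x='east') -> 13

;; move(dir='east') -> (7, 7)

;; sense(dir='south') -> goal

;; move(dir='south') -> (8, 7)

Answer: (8, 7)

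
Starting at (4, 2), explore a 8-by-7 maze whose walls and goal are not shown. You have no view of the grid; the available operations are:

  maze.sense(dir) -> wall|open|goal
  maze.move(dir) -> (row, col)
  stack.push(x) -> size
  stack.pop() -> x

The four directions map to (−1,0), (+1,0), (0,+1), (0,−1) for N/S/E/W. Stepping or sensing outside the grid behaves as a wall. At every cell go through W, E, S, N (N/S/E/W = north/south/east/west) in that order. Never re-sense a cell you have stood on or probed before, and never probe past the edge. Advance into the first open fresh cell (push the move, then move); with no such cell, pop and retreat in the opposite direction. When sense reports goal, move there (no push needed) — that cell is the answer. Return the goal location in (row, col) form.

-- 1. sense(west) => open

-- 2. push(west) => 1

-- 3. move(west) => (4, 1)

-- 4. sense(west) => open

-- 5. push(west) => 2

-- 6. move(west) => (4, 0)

-- 7. sense(south) => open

-- 8. push(south) => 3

-- 9. move(south) => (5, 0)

-- 10. sense(east) => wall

-- 11. sense(south) => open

-- 12. push(south) => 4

-- 13. move(south) => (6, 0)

-- 14. sense(east) => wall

-- 15. sense(south) => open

-- 16. push(south) => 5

-- 17. move(south) => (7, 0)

-- 18. sense(east) => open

-- 19. push(east) => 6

-- 20. move(east) => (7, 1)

-- 21. sense(east) => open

-- 22. push(east) => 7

-- 23. move(east) => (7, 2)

-- 24. sense(east) => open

-- 25. push(east) => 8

-- 26. move(east) => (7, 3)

-- 27. sense(east) => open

-- 28. push(east) => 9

-- 29. move(east) => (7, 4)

-- 30. sense(east) => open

-- 31. push(east) => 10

-- 32. move(east) => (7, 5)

-- 33. sense(east) => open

-- 34. push(east) => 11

-- 35. move(east) => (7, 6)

-- 36. sense(north) => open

-- 37. push(north) => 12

-- 38. move(north) => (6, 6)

-- 39. sense(west) => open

-- 40. push(west) => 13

-- 41. move(west) => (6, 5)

-- 42. sense(west) => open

-- 43. push(west) => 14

-- 44. move(west) => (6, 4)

-- 45. sense(west) => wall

-- 46. sense(north) => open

-- 47. push(north) => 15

-- 48. move(north) => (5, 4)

-- 49. sense(west) => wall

-- 50. sense(east) => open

-- 51. push(east) => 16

-- 52. move(east) => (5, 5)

-- 53. sense(east) => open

-- 54. push(east) => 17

-- 55. move(east) => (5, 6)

-- 56. sense(north) => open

-- 57. push(north) => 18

-- 58. move(north) => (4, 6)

-- 59. sense(west) => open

-- 60. push(west) => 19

-- 61. move(west) => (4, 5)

-- 62. sense(west) => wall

-- 63. sense(north) => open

-- 64. push(north) => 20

-- 65. move(north) => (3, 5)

-- 66. sense(west) => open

-- 67. push(west) => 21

-- 68. move(west) => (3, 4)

-- 69. sense(west) => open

-- 70. push(west) => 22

-- 71. move(west) => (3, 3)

-- 72. sense(west) => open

-- 73. push(west) => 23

-- 74. move(west) => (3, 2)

-- 75. sense(west) => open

-- 76. push(west) => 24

-- 77. move(west) => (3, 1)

-- 78. sense(west) => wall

-- 79. sense(north) => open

-- 80. push(north) => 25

-- 81. move(north) => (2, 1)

-- 82. sense(west) => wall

-- 83. sense(east) => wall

-- 84. sense(north) => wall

-- 85. pop() => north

-- 86. move(south) => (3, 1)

-- 87. pop() => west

-- 88. move(east) => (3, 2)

-- 89. pop() => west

-- 90. move(east) => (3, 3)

-- 91. sense(south) => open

-- 92. push(south) => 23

-- 93. move(south) => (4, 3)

-- 94. pop() => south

-- 95. move(north) => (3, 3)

-- 96. sense(north) => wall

-- 97. pop() => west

-- 98. move(east) => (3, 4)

-- 99. sense(north) => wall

-- 100. pop() => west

-- 101. move(east) => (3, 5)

-- 102. sense(east) => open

-- 103. push(east) => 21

-- 104. move(east) => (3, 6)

-- 105. sense(north) => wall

-- 106. pop() => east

-- 107. move(west) => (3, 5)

-- 108. sense(north) => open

-- 109. push(north) => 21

-- 110. move(north) => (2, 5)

-- 111. sense(north) => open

-- 112. push(north) => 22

-- 113. move(north) => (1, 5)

-- 114. sense(west) => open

-- 115. push(west) => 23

-- 116. move(west) => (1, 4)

-- 117. sense(west) => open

-- 118. push(west) => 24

-- 119. move(west) => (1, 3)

-- 120. sense(west) => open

-- 121. push(west) => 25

-- 122. move(west) => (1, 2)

-- 123. sense(north) => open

-- 124. push(north) => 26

-- 125. move(north) => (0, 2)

-- 126. sense(west) => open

-- 127. push(west) => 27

-- 128. move(west) => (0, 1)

-- 129. sense(west) => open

-- 130. push(west) => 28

-- 131. move(west) => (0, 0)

-- 132. sense(south) => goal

-- 133. move(south) => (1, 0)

Answer: (1, 0)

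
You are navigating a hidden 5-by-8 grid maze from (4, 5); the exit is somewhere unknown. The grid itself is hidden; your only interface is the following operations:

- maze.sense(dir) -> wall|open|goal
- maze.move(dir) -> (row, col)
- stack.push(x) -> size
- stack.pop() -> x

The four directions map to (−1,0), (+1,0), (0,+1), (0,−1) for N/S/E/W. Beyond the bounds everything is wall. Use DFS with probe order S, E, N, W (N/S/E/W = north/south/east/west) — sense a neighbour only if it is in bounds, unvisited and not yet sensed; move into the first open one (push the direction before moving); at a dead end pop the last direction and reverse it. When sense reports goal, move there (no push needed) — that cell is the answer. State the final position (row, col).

Act: maze.sense[dir='east']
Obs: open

Act: stack.push[x='east']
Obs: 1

Act: maze.move[dir='east']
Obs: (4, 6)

Act: maze.sense[dir='east']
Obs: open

Act: stack.push[x='east']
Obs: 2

Act: maze.move[dir='east']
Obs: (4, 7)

Act: maze.sense[dir='north']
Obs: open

Act: stack.push[x='north']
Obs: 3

Act: maze.move[dir='north']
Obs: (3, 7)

Act: maze.sense[dir='north']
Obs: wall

Act: maze.sense[dir='west']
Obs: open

Act: stack.push[x='west']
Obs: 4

Act: maze.move[dir='west']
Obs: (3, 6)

Act: maze.sense[dir='north']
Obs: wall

Act: maze.sense[dir='west']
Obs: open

Act: stack.push[x='west']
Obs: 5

Act: maze.move[dir='west']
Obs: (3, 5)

Act: maze.sense[dir='north']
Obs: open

Act: stack.push[x='north']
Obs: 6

Act: maze.move[dir='north']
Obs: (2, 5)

Act: maze.sense[dir='north']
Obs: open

Act: stack.push[x='north']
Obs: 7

Act: maze.move[dir='north']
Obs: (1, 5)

Act: maze.sense[dir='east']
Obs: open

Act: stack.push[x='east']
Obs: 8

Act: maze.move[dir='east']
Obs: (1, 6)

Act: maze.sense[dir='east']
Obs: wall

Act: maze.sense[dir='north']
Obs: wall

Act: stack.pop[]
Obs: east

Act: maze.move[dir='west']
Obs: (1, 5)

Act: maze.sense[dir='north']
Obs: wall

Act: maze.sense[dir='west']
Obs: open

Act: stack.push[x='west']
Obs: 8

Act: maze.move[dir='west']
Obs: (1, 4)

Act: maze.sense[dir='south']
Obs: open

Act: stack.push[x='south']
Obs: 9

Act: maze.move[dir='south']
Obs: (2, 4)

Act: maze.sense[dir='south']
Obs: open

Act: stack.push[x='south']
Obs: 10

Act: maze.move[dir='south']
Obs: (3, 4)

Act: maze.sense[dir='south']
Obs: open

Act: stack.push[x='south']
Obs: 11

Act: maze.move[dir='south']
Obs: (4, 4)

Act: maze.sense[dir='west']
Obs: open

Act: stack.push[x='west']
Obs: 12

Act: maze.move[dir='west']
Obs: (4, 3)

Act: maze.sense[dir='north']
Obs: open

Act: stack.push[x='north']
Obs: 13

Act: maze.move[dir='north']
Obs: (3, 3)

Act: maze.sense[dir='north']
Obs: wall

Act: maze.sense[dir='west']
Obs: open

Act: stack.push[x='west']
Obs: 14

Act: maze.move[dir='west']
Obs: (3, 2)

Act: maze.sense[dir='south']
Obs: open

Act: stack.push[x='south']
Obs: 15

Act: maze.move[dir='south']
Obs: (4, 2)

Act: maze.sense[dir='west']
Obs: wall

Act: stack.pop[]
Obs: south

Act: maze.move[dir='north']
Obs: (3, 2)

Act: maze.sense[dir='north']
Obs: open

Act: stack.push[x='north']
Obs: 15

Act: maze.move[dir='north']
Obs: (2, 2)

Act: maze.sense[dir='north']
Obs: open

Act: stack.push[x='north']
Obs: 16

Act: maze.move[dir='north']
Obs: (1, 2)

Act: maze.sense[dir='east']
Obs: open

Act: stack.push[x='east']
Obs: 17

Act: maze.move[dir='east']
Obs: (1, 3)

Act: maze.sense[dir='north']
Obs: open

Act: stack.push[x='north']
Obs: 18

Act: maze.move[dir='north']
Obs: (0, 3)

Act: maze.sense[dir='east']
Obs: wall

Act: maze.sense[dir='west']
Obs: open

Act: stack.push[x='west']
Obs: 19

Act: maze.move[dir='west']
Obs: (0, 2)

Act: maze.sense[dir='west']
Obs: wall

Act: stack.pop[]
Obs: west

Act: maze.move[dir='east']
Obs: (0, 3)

Act: stack.pop[]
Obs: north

Act: maze.move[dir='south']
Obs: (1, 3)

Act: stack.pop[]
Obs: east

Act: maze.move[dir='west']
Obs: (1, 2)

Act: maze.sense[dir='west']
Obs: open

Act: stack.push[x='west']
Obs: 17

Act: maze.move[dir='west']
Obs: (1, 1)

Act: maze.sense[dir='south']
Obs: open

Act: stack.push[x='south']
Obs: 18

Act: maze.move[dir='south']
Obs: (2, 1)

Act: maze.sense[dir='south']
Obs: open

Act: stack.push[x='south']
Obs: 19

Act: maze.move[dir='south']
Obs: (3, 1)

Act: maze.sense[dir='west']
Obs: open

Act: stack.push[x='west']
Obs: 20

Act: maze.move[dir='west']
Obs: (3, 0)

Act: maze.sense[dir='south']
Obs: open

Act: stack.push[x='south']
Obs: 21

Act: maze.move[dir='south']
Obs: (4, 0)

Act: stack.pop[]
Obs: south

Act: maze.move[dir='north']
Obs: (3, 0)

Act: maze.sense[dir='north']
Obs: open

Act: stack.push[x='north']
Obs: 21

Act: maze.move[dir='north']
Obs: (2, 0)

Act: maze.sense[dir='north']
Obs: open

Act: stack.push[x='north']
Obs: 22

Act: maze.move[dir='north']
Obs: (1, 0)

Act: maze.sense[dir='north']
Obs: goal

Act: maze.move[dir='north']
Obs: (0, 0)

Answer: (0, 0)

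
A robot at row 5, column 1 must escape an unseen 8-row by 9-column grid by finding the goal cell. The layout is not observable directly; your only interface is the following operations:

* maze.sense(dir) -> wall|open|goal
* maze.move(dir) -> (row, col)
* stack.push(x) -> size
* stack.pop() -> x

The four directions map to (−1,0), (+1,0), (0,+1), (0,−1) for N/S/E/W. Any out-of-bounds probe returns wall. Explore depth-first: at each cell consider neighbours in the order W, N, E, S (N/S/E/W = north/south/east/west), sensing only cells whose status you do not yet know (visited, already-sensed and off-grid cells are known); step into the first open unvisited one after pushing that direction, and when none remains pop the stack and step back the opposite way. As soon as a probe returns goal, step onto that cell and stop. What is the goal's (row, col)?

// 1. maze.sense(dir: west) : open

// 2. stack.push(x: west) : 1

// 3. maze.move(dir: west) : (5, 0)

// 4. maze.sense(dir: north) : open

// 5. stack.push(x: north) : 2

// 6. maze.move(dir: north) : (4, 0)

// 7. maze.sense(dir: north) : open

// 8. stack.push(x: north) : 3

// 9. maze.move(dir: north) : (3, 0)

// 10. maze.sense(dir: north) : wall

// 11. maze.sense(dir: east) : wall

// 12. stack.pop() : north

// 13. maze.move(dir: south) : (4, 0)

// 14. maze.sense(dir: east) : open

// 15. stack.push(x: east) : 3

// 16. maze.move(dir: east) : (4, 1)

// 17. maze.sense(dir: east) : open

// 18. stack.push(x: east) : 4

// 19. maze.move(dir: east) : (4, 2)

// 20. maze.sense(dir: north) : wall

// 21. maze.sense(dir: east) : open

// 22. stack.push(x: east) : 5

// 23. maze.move(dir: east) : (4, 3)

// 24. maze.sense(dir: north) : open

// 25. stack.push(x: north) : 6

// 26. maze.move(dir: north) : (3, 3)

// 27. maze.sense(dir: north) : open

// 28. stack.push(x: north) : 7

// 29. maze.move(dir: north) : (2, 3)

// 30. maze.sense(dir: west) : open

// 31. stack.push(x: west) : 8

// 32. maze.move(dir: west) : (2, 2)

// 33. maze.sense(dir: west) : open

// 34. stack.push(x: west) : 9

// 35. maze.move(dir: west) : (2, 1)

// 36. maze.sense(dir: north) : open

// 37. stack.push(x: north) : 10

// 38. maze.move(dir: north) : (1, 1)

// 39. maze.sense(dir: west) : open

// 40. stack.push(x: west) : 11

// 41. maze.move(dir: west) : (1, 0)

// 42. maze.sense(dir: north) : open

// 43. stack.push(x: north) : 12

// 44. maze.move(dir: north) : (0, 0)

// 45. maze.sense(dir: east) : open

// 46. stack.push(x: east) : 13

// 47. maze.move(dir: east) : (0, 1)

// 48. maze.sense(dir: east) : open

// 49. stack.push(x: east) : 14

// 50. maze.move(dir: east) : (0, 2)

// 51. maze.sense(dir: east) : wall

// 52. maze.sense(dir: south) : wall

// 53. stack.pop() : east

// 54. maze.move(dir: west) : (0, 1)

// 55. stack.pop() : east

// 56. maze.move(dir: west) : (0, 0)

// 57. stack.pop() : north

// 58. maze.move(dir: south) : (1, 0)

// 59. stack.pop() : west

// 60. maze.move(dir: east) : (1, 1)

// 61. stack.pop() : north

// 62. maze.move(dir: south) : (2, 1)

// 63. stack.pop() : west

// 64. maze.move(dir: east) : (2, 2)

// 65. stack.pop() : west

// 66. maze.move(dir: east) : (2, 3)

// 67. maze.sense(dir: north) : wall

// 68. maze.sense(dir: east) : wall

// 69. stack.pop() : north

// 70. maze.move(dir: south) : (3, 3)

// 71. maze.sense(dir: east) : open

// 72. stack.push(x: east) : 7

// 73. maze.move(dir: east) : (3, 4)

// 74. maze.sense(dir: east) : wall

// 75. maze.sense(dir: south) : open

// 76. stack.push(x: south) : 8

// 77. maze.move(dir: south) : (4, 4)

// 78. maze.sense(dir: east) : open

// 79. stack.push(x: east) : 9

// 80. maze.move(dir: east) : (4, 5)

// 81. maze.sense(dir: east) : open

// 82. stack.push(x: east) : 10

// 83. maze.move(dir: east) : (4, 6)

// 84. maze.sense(dir: north) : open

// 85. stack.push(x: north) : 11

// 86. maze.move(dir: north) : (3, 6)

// 87. maze.sense(dir: north) : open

// 88. stack.push(x: north) : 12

// 89. maze.move(dir: north) : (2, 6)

// 90. maze.sense(dir: west) : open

// 91. stack.push(x: west) : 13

// 92. maze.move(dir: west) : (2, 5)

// 93. maze.sense(dir: north) : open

// 94. stack.push(x: north) : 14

// 95. maze.move(dir: north) : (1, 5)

// 96. maze.sense(dir: west) : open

// 97. stack.push(x: west) : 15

// 98. maze.move(dir: west) : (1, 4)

// 99. maze.sense(dir: north) : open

// 100. stack.push(x: north) : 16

// 101. maze.move(dir: north) : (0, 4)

// 102. maze.sense(dir: east) : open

// 103. stack.push(x: east) : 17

// 104. maze.move(dir: east) : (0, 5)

// 105. maze.sense(dir: east) : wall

// 106. stack.pop() : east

// 107. maze.move(dir: west) : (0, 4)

// 108. stack.pop() : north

// 109. maze.move(dir: south) : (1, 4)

// 110. stack.pop() : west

// 111. maze.move(dir: east) : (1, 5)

// 112. maze.sense(dir: east) : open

// 113. stack.push(x: east) : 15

// 114. maze.move(dir: east) : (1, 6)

// 115. maze.sense(dir: east) : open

// 116. stack.push(x: east) : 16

// 117. maze.move(dir: east) : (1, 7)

// 118. maze.sense(dir: north) : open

// 119. stack.push(x: north) : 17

// 120. maze.move(dir: north) : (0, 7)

// 121. maze.sense(dir: east) : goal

// 122. maze.move(dir: east) : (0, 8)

Answer: (0, 8)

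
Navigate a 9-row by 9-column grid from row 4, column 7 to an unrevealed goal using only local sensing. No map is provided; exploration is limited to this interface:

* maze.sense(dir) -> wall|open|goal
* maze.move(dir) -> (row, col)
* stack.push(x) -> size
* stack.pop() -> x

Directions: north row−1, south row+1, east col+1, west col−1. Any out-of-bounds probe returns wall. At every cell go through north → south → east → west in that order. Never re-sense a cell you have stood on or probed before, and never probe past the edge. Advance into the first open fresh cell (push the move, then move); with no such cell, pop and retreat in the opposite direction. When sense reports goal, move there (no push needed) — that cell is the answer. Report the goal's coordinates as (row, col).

! 1. maze.sense(north) == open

! 2. stack.push(north) == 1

! 3. maze.move(north) == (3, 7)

! 4. maze.sense(north) == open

! 5. stack.push(north) == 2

! 6. maze.move(north) == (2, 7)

! 7. maze.sense(north) == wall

! 8. maze.sense(east) == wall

! 9. maze.sense(west) == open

! 10. stack.push(west) == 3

! 11. maze.move(west) == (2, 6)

! 12. maze.sense(north) == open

! 13. stack.push(north) == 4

! 14. maze.move(north) == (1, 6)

! 15. maze.sense(north) == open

! 16. stack.push(north) == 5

! 17. maze.move(north) == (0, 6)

! 18. maze.sense(east) == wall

! 19. maze.sense(west) == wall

! 20. stack.pop() == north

! 21. maze.move(south) == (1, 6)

! 22. maze.sense(west) == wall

! 23. stack.pop() == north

! 24. maze.move(south) == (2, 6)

! 25. maze.sense(south) == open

! 26. stack.push(south) == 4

! 27. maze.move(south) == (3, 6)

! 28. maze.sense(south) == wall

! 29. maze.sense(west) == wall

! 30. stack.pop() == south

! 31. maze.move(north) == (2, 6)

! 32. maze.sense(west) == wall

! 33. stack.pop() == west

! 34. maze.move(east) == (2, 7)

! 35. stack.pop() == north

! 36. maze.move(south) == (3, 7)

! 37. maze.sense(east) == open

! 38. stack.push(east) == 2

! 39. maze.move(east) == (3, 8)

! 40. maze.sense(south) == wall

! 41. stack.pop() == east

! 42. maze.move(west) == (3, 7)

! 43. stack.pop() == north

! 44. maze.move(south) == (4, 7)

! 45. maze.sense(south) == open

! 46. stack.push(south) == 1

! 47. maze.move(south) == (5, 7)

! 48. maze.sense(south) == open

! 49. stack.push(south) == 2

! 50. maze.move(south) == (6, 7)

! 51. maze.sense(south) == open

! 52. stack.push(south) == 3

! 53. maze.move(south) == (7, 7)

! 54. maze.sense(south) == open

! 55. stack.push(south) == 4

! 56. maze.move(south) == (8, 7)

! 57. maze.sense(east) == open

! 58. stack.push(east) == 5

! 59. maze.move(east) == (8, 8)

! 60. maze.sense(north) == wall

! 61. stack.pop() == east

! 62. maze.move(west) == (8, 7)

! 63. maze.sense(west) == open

! 64. stack.push(west) == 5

! 65. maze.move(west) == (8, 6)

! 66. maze.sense(north) == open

! 67. stack.push(north) == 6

! 68. maze.move(north) == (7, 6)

! 69. maze.sense(north) == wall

! 70. maze.sense(west) == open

! 71. stack.push(west) == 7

! 72. maze.move(west) == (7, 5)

! 73. maze.sense(north) == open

! 74. stack.push(north) == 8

! 75. maze.move(north) == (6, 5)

! 76. maze.sense(north) == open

! 77. stack.push(north) == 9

! 78. maze.move(north) == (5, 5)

! 79. maze.sense(north) == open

! 80. stack.push(north) == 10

! 81. maze.move(north) == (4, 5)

! 82. maze.sense(west) == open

! 83. stack.push(west) == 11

! 84. maze.move(west) == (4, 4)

! 85. maze.sense(north) == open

! 86. stack.push(north) == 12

! 87. maze.move(north) == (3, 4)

! 88. maze.sense(north) == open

! 89. stack.push(north) == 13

! 90. maze.move(north) == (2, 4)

! 91. maze.sense(north) == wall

! 92. maze.sense(west) == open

! 93. stack.push(west) == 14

! 94. maze.move(west) == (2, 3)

! 95. maze.sense(north) == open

! 96. stack.push(north) == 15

! 97. maze.move(north) == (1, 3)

! 98. maze.sense(north) == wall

! 99. maze.sense(west) == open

! 100. stack.push(west) == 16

! 101. maze.move(west) == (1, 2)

! 102. maze.sense(north) == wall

! 103. maze.sense(south) == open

! 104. stack.push(south) == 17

! 105. maze.move(south) == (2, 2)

! 106. maze.sense(south) == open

! 107. stack.push(south) == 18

! 108. maze.move(south) == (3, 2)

! 109. maze.sense(south) == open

! 110. stack.push(south) == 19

! 111. maze.move(south) == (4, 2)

! 112. maze.sense(south) == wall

! 113. maze.sense(east) == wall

! 114. maze.sense(west) == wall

! 115. stack.pop() == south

! 116. maze.move(north) == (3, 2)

! 117. maze.sense(east) == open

! 118. stack.push(east) == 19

! 119. maze.move(east) == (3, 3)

! 120. stack.pop() == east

! 121. maze.move(west) == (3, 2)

! 122. maze.sense(west) == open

! 123. stack.push(west) == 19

! 124. maze.move(west) == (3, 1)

! 125. maze.sense(north) == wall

! 126. maze.sense(west) == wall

! 127. stack.pop() == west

! 128. maze.move(east) == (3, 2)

! 129. stack.pop() == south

! 130. maze.move(north) == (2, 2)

! 131. stack.pop() == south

! 132. maze.move(north) == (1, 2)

! 133. maze.sense(west) == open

! 134. stack.push(west) == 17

! 135. maze.move(west) == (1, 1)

! 136. maze.sense(north) == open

! 137. stack.push(north) == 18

! 138. maze.move(north) == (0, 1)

! 139. maze.sense(west) == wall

! 140. stack.pop() == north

! 141. maze.move(south) == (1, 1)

! 142. maze.sense(west) == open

! 143. stack.push(west) == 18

! 144. maze.move(west) == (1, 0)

! 145. maze.sense(south) == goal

! 146. maze.move(south) == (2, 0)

Answer: (2, 0)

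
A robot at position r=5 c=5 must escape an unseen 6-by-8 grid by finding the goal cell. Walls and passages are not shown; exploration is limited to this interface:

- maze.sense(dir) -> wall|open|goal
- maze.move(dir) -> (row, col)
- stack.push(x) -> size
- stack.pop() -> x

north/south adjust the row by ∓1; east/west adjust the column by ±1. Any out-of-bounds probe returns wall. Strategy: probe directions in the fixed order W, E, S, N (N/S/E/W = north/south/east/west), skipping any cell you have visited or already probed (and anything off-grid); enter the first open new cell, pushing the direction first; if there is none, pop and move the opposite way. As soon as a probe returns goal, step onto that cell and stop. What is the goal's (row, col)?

Act: sense[west]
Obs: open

Act: push[west]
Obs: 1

Act: move[west]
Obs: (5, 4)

Act: sense[west]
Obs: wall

Act: sense[north]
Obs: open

Act: push[north]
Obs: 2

Act: move[north]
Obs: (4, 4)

Act: sense[west]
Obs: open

Act: push[west]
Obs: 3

Act: move[west]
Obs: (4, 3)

Act: sense[west]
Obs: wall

Act: sense[north]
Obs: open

Act: push[north]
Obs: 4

Act: move[north]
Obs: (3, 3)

Act: sense[west]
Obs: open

Act: push[west]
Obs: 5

Act: move[west]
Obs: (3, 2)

Act: sense[west]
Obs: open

Act: push[west]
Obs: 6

Act: move[west]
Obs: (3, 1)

Act: sense[west]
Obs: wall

Act: sense[south]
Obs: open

Act: push[south]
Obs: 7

Act: move[south]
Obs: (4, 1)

Act: sense[west]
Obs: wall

Act: sense[south]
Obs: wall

Act: pop[]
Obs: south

Act: move[north]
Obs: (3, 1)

Act: sense[north]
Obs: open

Act: push[north]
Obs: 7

Act: move[north]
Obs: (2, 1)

Act: sense[west]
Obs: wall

Act: sense[east]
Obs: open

Act: push[east]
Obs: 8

Act: move[east]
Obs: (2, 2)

Act: sense[east]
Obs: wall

Act: sense[north]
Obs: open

Act: push[north]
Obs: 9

Act: move[north]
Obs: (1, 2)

Act: sense[west]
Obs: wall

Act: sense[east]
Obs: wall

Act: sense[north]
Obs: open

Act: push[north]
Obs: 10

Act: move[north]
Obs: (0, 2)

Act: sense[west]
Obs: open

Act: push[west]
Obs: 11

Act: move[west]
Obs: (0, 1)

Act: sense[west]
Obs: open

Act: push[west]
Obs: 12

Act: move[west]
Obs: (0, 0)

Act: sense[south]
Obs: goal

Act: move[south]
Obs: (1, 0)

Answer: (1, 0)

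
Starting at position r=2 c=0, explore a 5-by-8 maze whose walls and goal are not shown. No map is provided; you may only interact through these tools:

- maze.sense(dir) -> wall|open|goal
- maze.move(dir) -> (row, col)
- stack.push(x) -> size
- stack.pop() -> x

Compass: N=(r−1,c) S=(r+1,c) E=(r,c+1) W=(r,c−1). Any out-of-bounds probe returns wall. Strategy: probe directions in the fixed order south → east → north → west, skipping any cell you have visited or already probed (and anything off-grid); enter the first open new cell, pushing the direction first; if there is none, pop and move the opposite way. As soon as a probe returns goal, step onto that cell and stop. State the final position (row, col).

CALL sense[dir→south]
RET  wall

CALL sense[dir→east]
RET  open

CALL push[x→east]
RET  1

CALL move[dir→east]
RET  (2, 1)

CALL sense[dir→south]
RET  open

CALL push[x→south]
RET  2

CALL move[dir→south]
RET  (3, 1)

CALL sense[dir→south]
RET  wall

CALL sense[dir→east]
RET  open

CALL push[x→east]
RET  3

CALL move[dir→east]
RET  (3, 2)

CALL sense[dir→south]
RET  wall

CALL sense[dir→east]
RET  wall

CALL sense[dir→north]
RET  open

CALL push[x→north]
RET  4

CALL move[dir→north]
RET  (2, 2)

CALL sense[dir→east]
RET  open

CALL push[x→east]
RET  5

CALL move[dir→east]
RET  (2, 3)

CALL sense[dir→east]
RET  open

CALL push[x→east]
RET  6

CALL move[dir→east]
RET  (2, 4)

CALL sense[dir→south]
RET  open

CALL push[x→south]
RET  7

CALL move[dir→south]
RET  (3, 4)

CALL sense[dir→south]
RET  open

CALL push[x→south]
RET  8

CALL move[dir→south]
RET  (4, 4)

CALL sense[dir→east]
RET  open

CALL push[x→east]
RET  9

CALL move[dir→east]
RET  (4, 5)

CALL sense[dir→east]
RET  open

CALL push[x→east]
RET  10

CALL move[dir→east]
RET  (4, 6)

CALL sense[dir→east]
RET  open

CALL push[x→east]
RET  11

CALL move[dir→east]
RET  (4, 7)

CALL sense[dir→north]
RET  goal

CALL move[dir→north]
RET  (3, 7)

Answer: (3, 7)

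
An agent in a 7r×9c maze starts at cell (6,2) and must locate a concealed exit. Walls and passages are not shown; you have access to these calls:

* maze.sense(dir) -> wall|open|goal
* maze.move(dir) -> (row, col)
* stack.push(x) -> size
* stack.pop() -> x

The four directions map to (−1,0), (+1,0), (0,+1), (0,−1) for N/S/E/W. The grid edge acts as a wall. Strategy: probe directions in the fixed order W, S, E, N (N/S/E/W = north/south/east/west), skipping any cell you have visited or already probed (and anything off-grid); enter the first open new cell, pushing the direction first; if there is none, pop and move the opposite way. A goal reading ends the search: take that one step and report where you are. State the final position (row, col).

==> maze.sense(dir=west)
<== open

==> stack.push(x=west)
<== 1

==> maze.move(dir=west)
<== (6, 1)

==> maze.sense(dir=west)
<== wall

==> maze.sense(dir=north)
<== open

==> stack.push(x=north)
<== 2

==> maze.move(dir=north)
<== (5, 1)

==> maze.sense(dir=west)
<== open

==> stack.push(x=west)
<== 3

==> maze.move(dir=west)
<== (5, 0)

==> maze.sense(dir=north)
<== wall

==> stack.pop()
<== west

==> maze.move(dir=east)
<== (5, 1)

==> maze.sense(dir=east)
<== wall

==> maze.sense(dir=north)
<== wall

==> stack.pop()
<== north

==> maze.move(dir=south)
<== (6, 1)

==> stack.pop()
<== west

==> maze.move(dir=east)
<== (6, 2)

==> maze.sense(dir=east)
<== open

==> stack.push(x=east)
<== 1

==> maze.move(dir=east)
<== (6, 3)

==> maze.sense(dir=east)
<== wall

==> maze.sense(dir=north)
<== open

==> stack.push(x=north)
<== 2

==> maze.move(dir=north)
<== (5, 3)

==> maze.sense(dir=east)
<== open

==> stack.push(x=east)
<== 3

==> maze.move(dir=east)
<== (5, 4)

==> maze.sense(dir=east)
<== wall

==> maze.sense(dir=north)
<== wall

==> stack.pop()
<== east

==> maze.move(dir=west)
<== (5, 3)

==> maze.sense(dir=north)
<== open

==> stack.push(x=north)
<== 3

==> maze.move(dir=north)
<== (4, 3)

==> maze.sense(dir=west)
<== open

==> stack.push(x=west)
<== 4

==> maze.move(dir=west)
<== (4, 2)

==> maze.sense(dir=north)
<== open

==> stack.push(x=north)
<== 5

==> maze.move(dir=north)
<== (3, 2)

==> maze.sense(dir=west)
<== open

==> stack.push(x=west)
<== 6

==> maze.move(dir=west)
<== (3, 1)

==> maze.sense(dir=west)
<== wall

==> maze.sense(dir=north)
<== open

==> stack.push(x=north)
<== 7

==> maze.move(dir=north)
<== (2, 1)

==> maze.sense(dir=west)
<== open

==> stack.push(x=west)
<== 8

==> maze.move(dir=west)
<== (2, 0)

==> maze.sense(dir=north)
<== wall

==> stack.pop()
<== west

==> maze.move(dir=east)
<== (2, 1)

==> maze.sense(dir=east)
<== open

==> stack.push(x=east)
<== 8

==> maze.move(dir=east)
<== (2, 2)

==> maze.sense(dir=east)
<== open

==> stack.push(x=east)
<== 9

==> maze.move(dir=east)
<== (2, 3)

==> maze.sense(dir=south)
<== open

==> stack.push(x=south)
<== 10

==> maze.move(dir=south)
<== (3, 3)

==> maze.sense(dir=east)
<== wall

==> stack.pop()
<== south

==> maze.move(dir=north)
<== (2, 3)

==> maze.sense(dir=east)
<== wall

==> maze.sense(dir=north)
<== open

==> stack.push(x=north)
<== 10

==> maze.move(dir=north)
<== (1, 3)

==> maze.sense(dir=west)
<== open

==> stack.push(x=west)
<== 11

==> maze.move(dir=west)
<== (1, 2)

==> maze.sense(dir=west)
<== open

==> stack.push(x=west)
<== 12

==> maze.move(dir=west)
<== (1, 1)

==> maze.sense(dir=north)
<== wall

==> stack.pop()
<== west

==> maze.move(dir=east)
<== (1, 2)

==> maze.sense(dir=north)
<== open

==> stack.push(x=north)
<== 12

==> maze.move(dir=north)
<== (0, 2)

==> maze.sense(dir=east)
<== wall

==> stack.pop()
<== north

==> maze.move(dir=south)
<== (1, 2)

==> stack.pop()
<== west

==> maze.move(dir=east)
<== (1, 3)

==> maze.sense(dir=east)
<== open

==> stack.push(x=east)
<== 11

==> maze.move(dir=east)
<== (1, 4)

==> maze.sense(dir=east)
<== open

==> stack.push(x=east)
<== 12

==> maze.move(dir=east)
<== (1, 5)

==> maze.sense(dir=south)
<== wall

==> maze.sense(dir=east)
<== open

==> stack.push(x=east)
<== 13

==> maze.move(dir=east)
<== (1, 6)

==> maze.sense(dir=south)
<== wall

==> maze.sense(dir=east)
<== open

==> stack.push(x=east)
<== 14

==> maze.move(dir=east)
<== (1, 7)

==> maze.sense(dir=south)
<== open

==> stack.push(x=south)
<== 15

==> maze.move(dir=south)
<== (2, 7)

==> maze.sense(dir=south)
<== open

==> stack.push(x=south)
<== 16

==> maze.move(dir=south)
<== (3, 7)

==> maze.sense(dir=west)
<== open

==> stack.push(x=west)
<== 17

==> maze.move(dir=west)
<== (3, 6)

==> maze.sense(dir=west)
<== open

==> stack.push(x=west)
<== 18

==> maze.move(dir=west)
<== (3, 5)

==> maze.sense(dir=south)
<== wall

==> stack.pop()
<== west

==> maze.move(dir=east)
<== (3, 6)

==> maze.sense(dir=south)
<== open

==> stack.push(x=south)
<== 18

==> maze.move(dir=south)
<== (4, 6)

==> maze.sense(dir=south)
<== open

==> stack.push(x=south)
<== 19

==> maze.move(dir=south)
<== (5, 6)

==> maze.sense(dir=south)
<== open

==> stack.push(x=south)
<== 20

==> maze.move(dir=south)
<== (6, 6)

==> maze.sense(dir=west)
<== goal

==> maze.move(dir=west)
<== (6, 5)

Answer: (6, 5)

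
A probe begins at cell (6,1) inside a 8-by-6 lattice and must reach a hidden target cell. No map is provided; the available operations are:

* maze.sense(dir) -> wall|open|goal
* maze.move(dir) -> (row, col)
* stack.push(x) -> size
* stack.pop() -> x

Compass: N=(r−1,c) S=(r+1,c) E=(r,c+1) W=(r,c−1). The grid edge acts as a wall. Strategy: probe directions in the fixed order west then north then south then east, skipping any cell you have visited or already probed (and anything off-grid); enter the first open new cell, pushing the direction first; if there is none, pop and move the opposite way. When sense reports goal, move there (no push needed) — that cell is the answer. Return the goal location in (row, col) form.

I call maze.sense on dir: west, and get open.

I try stack.push on x: west, giving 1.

Next I call maze.move on dir: west, and get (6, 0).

Next I call maze.sense on dir: north, → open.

Then stack.push on x: north, yielding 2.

Invoking maze.move on dir: north, and observe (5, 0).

Then maze.sense on dir: north, and get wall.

I use maze.sense on dir: east, and observe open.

I invoke stack.push on x: east, — result: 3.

Invoking maze.move on dir: east, which returns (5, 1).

I run maze.sense on dir: north, and observe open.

I try stack.push on x: north, yielding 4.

I try maze.move on dir: north, which returns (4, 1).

I invoke maze.sense on dir: north, yielding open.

I call stack.push on x: north, giving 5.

Now I run maze.move on dir: north, and see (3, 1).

I use maze.sense on dir: west, yielding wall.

I call maze.sense on dir: north, which returns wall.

Calling maze.sense on dir: east, giving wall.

Next I call stack.pop(), and get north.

Invoking maze.move on dir: south, which returns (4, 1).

Using maze.sense on dir: east, and get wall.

I try stack.pop, and see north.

Now I run maze.move on dir: south, and observe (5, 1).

Now I run maze.sense on dir: east, giving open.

Next I call stack.push on x: east, yielding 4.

I run maze.move on dir: east, which returns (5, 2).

Next I call maze.sense on dir: south, yielding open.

Using stack.push on x: south, yielding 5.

I run maze.move on dir: south, and see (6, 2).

Now I run maze.sense on dir: south, and see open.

Next I call stack.push on x: south, and get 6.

I call maze.move on dir: south, and get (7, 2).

Now I run maze.sense on dir: west, — result: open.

Then stack.push on x: west, giving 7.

I invoke maze.move on dir: west, and see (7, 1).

Then maze.sense on dir: west, and see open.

I invoke stack.push on x: west, → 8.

Now I run maze.move on dir: west, giving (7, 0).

Using stack.pop, and see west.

Then maze.move on dir: east, — result: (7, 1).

I try stack.pop(), and observe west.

Using maze.move on dir: east, : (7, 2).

I run maze.sense on dir: east, — result: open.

I use stack.push on x: east, giving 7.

I use maze.move on dir: east, which returns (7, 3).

I invoke maze.sense on dir: north, which returns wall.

Next I call maze.sense on dir: east, → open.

Now I run stack.push on x: east, → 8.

Next I call maze.move on dir: east, and observe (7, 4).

Using maze.sense on dir: north, yielding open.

Then stack.push on x: north, and see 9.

Calling maze.move on dir: north, which returns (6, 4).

Now I run maze.sense on dir: north, → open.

I call stack.push on x: north, — result: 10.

I run maze.move on dir: north, yielding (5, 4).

Now I run maze.sense on dir: west, which returns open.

I run stack.push on x: west, : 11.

I call maze.move on dir: west, giving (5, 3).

I use maze.sense on dir: north, which returns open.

I run stack.push on x: north, and get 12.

Calling maze.move on dir: north, which returns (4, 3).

I run maze.sense on dir: north, and observe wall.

I invoke maze.sense on dir: east, : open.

I invoke stack.push on x: east, yielding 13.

Using maze.move on dir: east, : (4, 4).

Then maze.sense on dir: north, — result: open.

I call stack.push on x: north, yielding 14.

I invoke maze.move on dir: north, giving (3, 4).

I call maze.sense on dir: north, giving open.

I use stack.push on x: north, and observe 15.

I use maze.move on dir: north, — result: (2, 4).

I call maze.sense on dir: west, → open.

I invoke stack.push on x: west, and get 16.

I call maze.move on dir: west, and see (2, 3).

Calling maze.sense on dir: west, which returns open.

I call stack.push on x: west, and observe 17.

Using maze.move on dir: west, and get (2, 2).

I use maze.sense on dir: north, — result: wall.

I call stack.pop(), which returns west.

I use maze.move on dir: east, and see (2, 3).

I use maze.sense on dir: north, : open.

Invoking stack.push on x: north, : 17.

I call maze.move on dir: north, and see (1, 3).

I invoke maze.sense on dir: north, → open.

Now I run stack.push on x: north, and observe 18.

I try maze.move on dir: north, and get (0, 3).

I try maze.sense on dir: west, — result: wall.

Calling maze.sense on dir: east, which returns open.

I run stack.push on x: east, and get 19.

I use maze.move on dir: east, yielding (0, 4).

Then maze.sense on dir: south, yielding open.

I call stack.push on x: south, and get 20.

Invoking maze.move on dir: south, : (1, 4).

Invoking maze.sense on dir: east, giving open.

I call stack.push on x: east, and get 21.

I use maze.move on dir: east, and get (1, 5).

I call maze.sense on dir: north, → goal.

I try maze.move on dir: north, — result: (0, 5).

Answer: (0, 5)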